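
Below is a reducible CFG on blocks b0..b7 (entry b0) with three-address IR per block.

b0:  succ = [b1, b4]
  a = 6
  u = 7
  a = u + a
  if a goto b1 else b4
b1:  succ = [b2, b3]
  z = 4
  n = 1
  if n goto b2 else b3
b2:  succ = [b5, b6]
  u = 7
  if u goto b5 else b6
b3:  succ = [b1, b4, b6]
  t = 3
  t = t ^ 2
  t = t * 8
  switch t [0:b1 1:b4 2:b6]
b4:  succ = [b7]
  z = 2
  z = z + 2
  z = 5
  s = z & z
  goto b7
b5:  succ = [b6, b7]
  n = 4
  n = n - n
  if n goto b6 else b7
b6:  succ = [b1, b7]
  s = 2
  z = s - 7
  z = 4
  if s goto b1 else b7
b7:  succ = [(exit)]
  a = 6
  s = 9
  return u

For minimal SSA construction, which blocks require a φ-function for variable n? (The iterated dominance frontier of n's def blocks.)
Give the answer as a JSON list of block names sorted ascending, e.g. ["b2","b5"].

idom tree: b1←b0 b2←b1 b3←b1 b4←b0 b5←b2 b6←b1 b7←b0
Dom at joins:
  b1: preds {b0,b3,b6}: {b0} ∩ {b0,b1,b3} ∩ {b0,b1,b6} = {b0}; idom=b0
  b4: preds {b0,b3}: {b0} ∩ {b0,b1,b3} = {b0}; idom=b0
  b6: preds {b2,b3,b5}: {b0,b1,b2} ∩ {b0,b1,b3} ∩ {b0,b1,b2,b5} = {b0,b1}; idom=b1
  b7: preds {b4,b5,b6}: {b0,b4} ∩ {b0,b1,b2,b5} ∩ {b0,b1,b6} = {b0}; idom=b0

DF derivation:
  b1←b0: walk · to b0
  b1←b3: walk b3→b1 to b0
  b1←b6: walk b6→b1 to b0
  b4←b0: walk · to b0
  b4←b3: walk b3→b1 to b0
  b6←b2: walk b2 to b1
  b6←b3: walk b3 to b1
  b6←b5: walk b5→b2 to b1
  b7←b4: walk b4 to b0
  b7←b5: walk b5→b2→b1 to b0
  b7←b6: walk b6→b1 to b0
  b0 → ∅
  b1 → {b1,b4,b7}
  b2 → {b6,b7}
  b3 → {b1,b4,b6}
  b4 → {b7}
  b5 → {b6,b7}
  b6 → {b1,b7}
  b7 → ∅

φ for n: defs {b1,b5}
  DF⁺ = {b1,b4,b6,b7}

Answer: ["b1", "b4", "b6", "b7"]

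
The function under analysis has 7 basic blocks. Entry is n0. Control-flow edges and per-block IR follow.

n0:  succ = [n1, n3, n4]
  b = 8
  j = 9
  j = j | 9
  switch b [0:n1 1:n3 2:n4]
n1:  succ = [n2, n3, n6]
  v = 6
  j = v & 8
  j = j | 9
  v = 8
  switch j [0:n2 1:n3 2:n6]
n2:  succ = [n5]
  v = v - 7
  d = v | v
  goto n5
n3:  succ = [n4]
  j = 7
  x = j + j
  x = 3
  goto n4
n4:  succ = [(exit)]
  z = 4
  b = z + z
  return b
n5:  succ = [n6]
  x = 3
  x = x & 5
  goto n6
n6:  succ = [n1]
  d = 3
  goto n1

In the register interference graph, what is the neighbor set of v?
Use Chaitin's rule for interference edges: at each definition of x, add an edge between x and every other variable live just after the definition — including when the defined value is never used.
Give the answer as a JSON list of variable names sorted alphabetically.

Answer: ["j"]

Working:
Per-block:
  n0: def={b,j} ue=∅
  n1: def={j,v} ue=∅
  n2: def={d,v} ue={v}
  n3: def={j,x} ue=∅
  n4: def={b,z} ue=∅
  n5: def={x} ue=∅
  n6: def={d} ue=∅

Backward fixpoint:
  n0: in=∅ out=∅
  n1: in=∅ out={v}
  n2: in={v} out=∅
  n3: in=∅ out=∅
  n4: in=∅ out=∅
  n5: in=∅ out=∅
  n6: in=∅ out=∅

Interference:
  b — {j}
  d — ∅
  j — {b,v}
  v — {j}
  x — ∅
  z — ∅

N(v) = ["j"]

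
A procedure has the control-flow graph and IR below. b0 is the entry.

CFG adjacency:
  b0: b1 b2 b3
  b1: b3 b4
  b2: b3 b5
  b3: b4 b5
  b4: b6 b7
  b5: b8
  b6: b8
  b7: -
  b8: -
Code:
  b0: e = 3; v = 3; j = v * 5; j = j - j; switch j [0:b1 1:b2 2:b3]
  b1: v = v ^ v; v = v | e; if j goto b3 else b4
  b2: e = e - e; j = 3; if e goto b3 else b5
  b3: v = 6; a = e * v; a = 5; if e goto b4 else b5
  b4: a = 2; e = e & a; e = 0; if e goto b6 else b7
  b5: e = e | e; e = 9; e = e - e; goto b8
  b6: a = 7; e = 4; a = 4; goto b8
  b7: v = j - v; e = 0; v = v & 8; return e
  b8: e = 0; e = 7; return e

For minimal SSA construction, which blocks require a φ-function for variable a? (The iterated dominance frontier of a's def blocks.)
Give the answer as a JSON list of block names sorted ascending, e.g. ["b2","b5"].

idom tree: b1←b0 b2←b0 b3←b0 b4←b0 b5←b0 b6←b4 b7←b4 b8←b0
Dom∩ at merges:
  b3: preds {b0,b1,b2}: {b0} ∩ {b0,b1} ∩ {b0,b2} = {b0}; idom=b0
  b4: preds {b1,b3}: {b0,b1} ∩ {b0,b3} = {b0}; idom=b0
  b5: preds {b2,b3}: {b0,b2} ∩ {b0,b3} = {b0}; idom=b0
  b8: preds {b5,b6}: {b0,b5} ∩ {b0,b4,b6} = {b0}; idom=b0

Frontier:
  b3←b0: walk · to b0
  b3←b1: walk b1 to b0
  b3←b2: walk b2 to b0
  b4←b1: walk b1 to b0
  b4←b3: walk b3 to b0
  b5←b2: walk b2 to b0
  b5←b3: walk b3 to b0
  b8←b5: walk b5 to b0
  b8←b6: walk b6→b4 to b0
  DF(b0)=∅
  DF(b1)={b3,b4}
  DF(b2)={b3,b5}
  DF(b3)={b4,b5}
  DF(b4)={b8}
  DF(b5)={b8}
  DF(b6)={b8}
  DF(b7)=∅
  DF(b8)=∅

φ for a: defs {b3,b4,b6}
  DF⁺ = {b4,b5,b8}

Answer: ["b4", "b5", "b8"]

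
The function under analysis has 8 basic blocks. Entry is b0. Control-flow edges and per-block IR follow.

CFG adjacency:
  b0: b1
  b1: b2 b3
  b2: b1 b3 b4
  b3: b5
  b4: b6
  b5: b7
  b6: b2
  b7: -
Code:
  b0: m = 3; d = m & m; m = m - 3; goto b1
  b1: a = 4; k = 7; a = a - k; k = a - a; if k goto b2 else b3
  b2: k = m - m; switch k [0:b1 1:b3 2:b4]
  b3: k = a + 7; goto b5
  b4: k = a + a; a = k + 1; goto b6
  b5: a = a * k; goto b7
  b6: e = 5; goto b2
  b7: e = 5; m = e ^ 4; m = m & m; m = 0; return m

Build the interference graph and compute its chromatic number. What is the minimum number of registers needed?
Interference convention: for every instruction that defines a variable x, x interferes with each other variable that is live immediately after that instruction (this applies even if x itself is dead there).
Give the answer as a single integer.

Answer: 3

Analysis:
def/use:
  b0: {d,m} / ∅
  b1: {a,k} / ∅
  b2: {k} / {m}
  b3: {k} / {a}
  b4: {a,k} / {a}
  b5: {a} / {a,k}
  b6: {e} / ∅
  b7: {e,m} / ∅

Live sets:
  b0 li=∅ lo={m}
  b1 li={m} lo={a,m}
  b2 li={a,m} lo={a,m}
  b3 li={a} lo={a,k}
  b4 li={a,m} lo={a,m}
  b5 li={a,k} lo=∅
  b6 li={a,m} lo={a,m}
  b7 li=∅ lo=∅

Interference:
  a — {e,k,m}
  d — {m}
  e — {a,m}
  k — {a,m}
  m — {a,d,e,k}

Registers:
  clique {a,e,m} ⇒ need ≥ 3
  assign a→r1 d→r1 e→r2 k→r2 m→r0 — no edge inside a register ⇒ χ ≤ 3
  χ = 3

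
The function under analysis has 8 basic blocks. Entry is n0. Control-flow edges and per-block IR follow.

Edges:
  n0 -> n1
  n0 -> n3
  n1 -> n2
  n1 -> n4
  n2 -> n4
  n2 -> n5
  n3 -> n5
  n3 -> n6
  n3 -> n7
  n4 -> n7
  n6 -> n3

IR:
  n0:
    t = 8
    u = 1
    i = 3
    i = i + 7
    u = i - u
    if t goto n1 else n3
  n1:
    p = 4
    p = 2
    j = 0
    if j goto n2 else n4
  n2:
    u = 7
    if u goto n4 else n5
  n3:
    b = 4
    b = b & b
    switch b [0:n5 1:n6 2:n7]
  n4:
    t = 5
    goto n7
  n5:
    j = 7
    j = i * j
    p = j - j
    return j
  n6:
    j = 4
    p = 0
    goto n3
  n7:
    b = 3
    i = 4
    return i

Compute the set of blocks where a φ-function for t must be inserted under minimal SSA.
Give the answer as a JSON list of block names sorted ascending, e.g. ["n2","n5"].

idom tree: n1←n0 n2←n1 n3←n0 n4←n1 n5←n0 n6←n3 n7←n0
Dom∩ at merges:
  n3: preds {n0,n6}: {n0} ∩ {n0,n3,n6} = {n0}; idom=n0
  n4: preds {n1,n2}: {n0,n1} ∩ {n0,n1,n2} = {n0,n1}; idom=n1
  n5: preds {n2,n3}: {n0,n1,n2} ∩ {n0,n3} = {n0}; idom=n0
  n7: preds {n3,n4}: {n0,n3} ∩ {n0,n1,n4} = {n0}; idom=n0

DF walk-up:
  join n3 pred n0: · stop@n0
  join n3 pred n6: n6→n3 stop@n0
  join n4 pred n1: · stop@n1
  join n4 pred n2: n2 stop@n1
  join n5 pred n2: n2→n1 stop@n0
  join n5 pred n3: n3 stop@n0
  join n7 pred n3: n3 stop@n0
  join n7 pred n4: n4→n1 stop@n0
  DF(n0)=∅
  DF(n1)={n5,n7}
  DF(n2)={n4,n5}
  DF(n3)={n3,n5,n7}
  DF(n4)={n7}
  DF(n5)=∅
  DF(n6)={n3}
  DF(n7)=∅

φ for t: defs {n0,n4}
  DF⁺ = {n7}

Answer: ["n7"]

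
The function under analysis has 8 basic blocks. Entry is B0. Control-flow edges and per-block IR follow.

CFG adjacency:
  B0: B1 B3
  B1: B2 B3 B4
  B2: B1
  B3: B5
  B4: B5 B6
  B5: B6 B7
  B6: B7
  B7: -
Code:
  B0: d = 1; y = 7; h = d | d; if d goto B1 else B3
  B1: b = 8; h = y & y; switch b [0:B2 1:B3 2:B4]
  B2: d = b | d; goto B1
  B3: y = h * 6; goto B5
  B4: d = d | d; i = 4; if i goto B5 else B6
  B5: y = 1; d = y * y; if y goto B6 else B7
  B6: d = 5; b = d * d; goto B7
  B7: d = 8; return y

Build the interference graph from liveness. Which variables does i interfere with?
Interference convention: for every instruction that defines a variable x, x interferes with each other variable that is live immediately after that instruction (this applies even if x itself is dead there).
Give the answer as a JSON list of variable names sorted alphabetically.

Answer: ["y"]

Working:
Block summaries:
  B0: {d,h,y} / ∅
  B1: {b,h} / {y}
  B2: {d} / {b,d}
  B3: {y} / {h}
  B4: {d,i} / {d}
  B5: {d,y} / ∅
  B6: {b,d} / ∅
  B7: {d} / {y}

Liveness:
  B0 li=∅ lo={d,h,y}
  B1 li={d,y} lo={b,d,h,y}
  B2 li={b,d,y} lo={d,y}
  B3 li={h} lo=∅
  B4 li={d,y} lo={y}
  B5 li=∅ lo={y}
  B6 li={y} lo={y}
  B7 li={y} lo=∅

Conflict graph:
  b — {d,h,y}
  d — {b,h,y}
  h — {b,d,y}
  i — {y}
  y — {b,d,h,i}

N(i) = ["y"]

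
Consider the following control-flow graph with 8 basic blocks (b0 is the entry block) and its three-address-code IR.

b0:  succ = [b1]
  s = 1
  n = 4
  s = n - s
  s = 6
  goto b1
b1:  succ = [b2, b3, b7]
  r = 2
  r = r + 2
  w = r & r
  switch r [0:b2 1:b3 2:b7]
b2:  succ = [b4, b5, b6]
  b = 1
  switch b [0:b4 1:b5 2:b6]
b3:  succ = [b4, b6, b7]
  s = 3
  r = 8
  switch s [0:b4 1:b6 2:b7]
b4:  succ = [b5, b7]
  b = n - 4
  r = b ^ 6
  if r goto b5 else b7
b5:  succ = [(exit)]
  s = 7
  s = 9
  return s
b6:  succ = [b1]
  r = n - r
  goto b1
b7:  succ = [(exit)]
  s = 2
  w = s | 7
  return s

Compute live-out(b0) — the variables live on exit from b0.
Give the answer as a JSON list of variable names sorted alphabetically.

Block summaries:
  b0: def={n,s} ue=∅
  b1: def={r,w} ue=∅
  b2: def={b} ue=∅
  b3: def={r,s} ue=∅
  b4: def={b,r} ue={n}
  b5: def={s} ue=∅
  b6: def={r} ue={n,r}
  b7: def={s,w} ue=∅

Liveness:
  b0: in=∅ out={n}
  b1: in={n} out={n,r}
  b2: in={n,r} out={n,r}
  b3: in={n} out={n,r}
  b4: in={n} out=∅
  b5: in=∅ out=∅
  b6: in={n,r} out={n}
  b7: in=∅ out=∅

live-out(b0) = ["n"]

Answer: ["n"]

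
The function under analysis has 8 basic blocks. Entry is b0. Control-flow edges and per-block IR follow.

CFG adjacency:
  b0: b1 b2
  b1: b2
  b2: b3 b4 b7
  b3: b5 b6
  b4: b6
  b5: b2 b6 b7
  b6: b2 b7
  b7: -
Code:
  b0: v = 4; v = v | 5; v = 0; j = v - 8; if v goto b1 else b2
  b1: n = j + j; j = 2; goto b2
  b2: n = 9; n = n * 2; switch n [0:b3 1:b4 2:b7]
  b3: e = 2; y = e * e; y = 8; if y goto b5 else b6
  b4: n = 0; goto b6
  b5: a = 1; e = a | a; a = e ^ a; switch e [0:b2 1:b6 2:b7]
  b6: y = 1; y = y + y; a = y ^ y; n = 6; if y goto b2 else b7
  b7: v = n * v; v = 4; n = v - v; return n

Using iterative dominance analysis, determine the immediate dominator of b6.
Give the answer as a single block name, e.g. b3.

idom tree: b1←b0 b2←b0 b3←b2 b4←b2 b5←b3 b6←b2 b7←b2
Dom∩ at merges:
  b2: preds {b0,b1,b5,b6}: {b0} ∩ {b0,b1} ∩ {b0,b2,b3,b5} ∩ {b0,b2,b6} = {b0}; idom=b0
  b6: preds {b3,b4,b5}: {b0,b2,b3} ∩ {b0,b2,b4} ∩ {b0,b2,b3,b5} = {b0,b2}; idom=b2
  b7: preds {b2,b5,b6}: {b0,b2} ∩ {b0,b2,b3,b5} ∩ {b0,b2,b6} = {b0,b2}; idom=b2

idom(b6) = b2

Answer: b2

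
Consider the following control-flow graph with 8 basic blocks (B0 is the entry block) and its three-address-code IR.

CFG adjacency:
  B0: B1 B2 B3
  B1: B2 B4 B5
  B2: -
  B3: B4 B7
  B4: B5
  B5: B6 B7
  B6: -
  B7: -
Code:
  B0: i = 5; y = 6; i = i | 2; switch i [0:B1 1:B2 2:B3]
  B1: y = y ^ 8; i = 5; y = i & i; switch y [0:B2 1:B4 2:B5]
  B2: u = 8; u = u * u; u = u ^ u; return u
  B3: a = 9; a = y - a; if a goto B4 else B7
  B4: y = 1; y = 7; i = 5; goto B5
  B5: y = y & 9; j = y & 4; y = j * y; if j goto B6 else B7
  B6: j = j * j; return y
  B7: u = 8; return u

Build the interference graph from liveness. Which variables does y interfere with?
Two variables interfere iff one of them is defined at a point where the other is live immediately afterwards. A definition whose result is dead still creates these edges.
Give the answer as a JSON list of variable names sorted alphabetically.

def/use:
  B0: {i,y} / ∅
  B1: {i,y} / {y}
  B2: {u} / ∅
  B3: {a} / {y}
  B4: {i,y} / ∅
  B5: {j,y} / {y}
  B6: {j} / {j,y}
  B7: {u} / ∅

Live sets:
  live B0: ∅→{y}
  live B1: {y}→{y}
  live B2: ∅→∅
  live B3: {y}→∅
  live B4: ∅→{y}
  live B5: {y}→{j,y}
  live B6: {j,y}→∅
  live B7: ∅→∅

Interfere edges:
  a↔{y}
  i↔{y}
  j↔{y}
  u↔∅
  y↔{a,i,j}

N(y) = ["a", "i", "j"]

Answer: ["a", "i", "j"]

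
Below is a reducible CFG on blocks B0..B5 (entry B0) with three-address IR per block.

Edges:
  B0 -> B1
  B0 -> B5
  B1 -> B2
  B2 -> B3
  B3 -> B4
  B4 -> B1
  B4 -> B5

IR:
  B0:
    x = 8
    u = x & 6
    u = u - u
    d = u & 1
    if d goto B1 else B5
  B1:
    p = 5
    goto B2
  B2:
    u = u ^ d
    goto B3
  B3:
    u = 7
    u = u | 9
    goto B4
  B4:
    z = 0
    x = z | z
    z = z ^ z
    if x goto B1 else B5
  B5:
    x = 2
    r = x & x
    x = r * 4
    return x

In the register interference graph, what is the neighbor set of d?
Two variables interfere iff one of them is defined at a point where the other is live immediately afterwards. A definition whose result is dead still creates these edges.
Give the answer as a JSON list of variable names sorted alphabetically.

Per-block:
  B0: def={d,u,x} ue=∅
  B1: def={p} ue=∅
  B2: def={u} ue={d,u}
  B3: def={u} ue=∅
  B4: def={x,z} ue=∅
  B5: def={r,x} ue=∅

Live sets:
  B0 li=∅ lo={d,u}
  B1 li={d,u} lo={d,u}
  B2 li={d,u} lo={d}
  B3 li={d} lo={d,u}
  B4 li={d,u} lo={d,u}
  B5 li=∅ lo=∅

Interference:
  d — {p,u,x,z}
  p — {d,u}
  r — ∅
  u — {d,p,x,z}
  x — {d,u,z}
  z — {d,u,x}

N(d) = ["p", "u", "x", "z"]

Answer: ["p", "u", "x", "z"]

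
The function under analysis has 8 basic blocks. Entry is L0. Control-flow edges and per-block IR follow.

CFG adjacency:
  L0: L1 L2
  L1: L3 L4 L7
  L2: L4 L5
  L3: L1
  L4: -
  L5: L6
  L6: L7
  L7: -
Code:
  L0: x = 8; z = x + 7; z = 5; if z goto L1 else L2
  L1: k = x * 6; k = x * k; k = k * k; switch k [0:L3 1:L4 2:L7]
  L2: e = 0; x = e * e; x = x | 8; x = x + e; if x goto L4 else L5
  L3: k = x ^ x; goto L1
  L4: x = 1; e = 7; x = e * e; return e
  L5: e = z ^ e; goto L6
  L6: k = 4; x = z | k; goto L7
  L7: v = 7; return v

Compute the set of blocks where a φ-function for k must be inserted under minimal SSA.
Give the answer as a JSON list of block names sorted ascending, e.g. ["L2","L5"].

Answer: ["L1", "L4", "L7"]

Derivation:
idom tree: L1←L0 L2←L0 L3←L1 L4←L0 L5←L2 L6←L5 L7←L0
Dom at joins:
  L1: preds {L0,L3}: {L0} ∩ {L0,L1,L3} = {L0}; idom=L0
  L4: preds {L1,L2}: {L0,L1} ∩ {L0,L2} = {L0}; idom=L0
  L7: preds {L1,L6}: {L0,L1} ∩ {L0,L2,L5,L6} = {L0}; idom=L0

Frontier:
  join L1 pred L0: · stop@L0
  join L1 pred L3: L3→L1 stop@L0
  join L4 pred L1: L1 stop@L0
  join L4 pred L2: L2 stop@L0
  join L7 pred L1: L1 stop@L0
  join L7 pred L6: L6→L5→L2 stop@L0
  L0: DF=∅
  L1: DF={L1,L4,L7}
  L2: DF={L4,L7}
  L3: DF={L1}
  L4: DF=∅
  L5: DF={L7}
  L6: DF={L7}
  L7: DF=∅

φ for k: defs {L1,L3,L6}
  DF⁺ = {L1,L4,L7}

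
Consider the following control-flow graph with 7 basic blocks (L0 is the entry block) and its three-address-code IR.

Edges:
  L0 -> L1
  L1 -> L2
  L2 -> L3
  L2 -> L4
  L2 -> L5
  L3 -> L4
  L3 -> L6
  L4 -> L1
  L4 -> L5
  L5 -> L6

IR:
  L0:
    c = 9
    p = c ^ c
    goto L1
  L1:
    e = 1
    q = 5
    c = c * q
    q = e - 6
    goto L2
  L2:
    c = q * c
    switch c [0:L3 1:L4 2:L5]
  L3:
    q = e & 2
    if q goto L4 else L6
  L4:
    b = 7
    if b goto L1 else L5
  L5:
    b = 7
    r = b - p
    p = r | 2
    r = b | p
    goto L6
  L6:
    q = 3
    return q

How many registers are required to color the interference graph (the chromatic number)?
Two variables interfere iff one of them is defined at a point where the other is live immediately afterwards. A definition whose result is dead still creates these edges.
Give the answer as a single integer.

Answer: 4

Analysis:
def/use:
  L0: def={c,p} ue=∅
  L1: def={c,e,q} ue={c}
  L2: def={c} ue={c,q}
  L3: def={q} ue={e}
  L4: def={b} ue=∅
  L5: def={b,p,r} ue={p}
  L6: def={q} ue=∅

Live sets:
  L0: in=∅ out={c,p}
  L1: in={c,p} out={c,e,p,q}
  L2: in={c,e,p,q} out={c,e,p}
  L3: in={c,e,p} out={c,p}
  L4: in={c,p} out={c,p}
  L5: in={p} out=∅
  L6: in=∅ out=∅

Interference:
  b: {c,p,r}
  c: {b,e,p,q}
  e: {c,p,q}
  p: {b,c,e,q}
  q: {c,e,p}
  r: {b}

Colouring:
  lower bound: {c,e,p,q} mutually conflict ⇒ χ ≥ 4
  4-colouring: r0={c,r}  r1={p}  r2={b,e}  r3={q}
  χ = 4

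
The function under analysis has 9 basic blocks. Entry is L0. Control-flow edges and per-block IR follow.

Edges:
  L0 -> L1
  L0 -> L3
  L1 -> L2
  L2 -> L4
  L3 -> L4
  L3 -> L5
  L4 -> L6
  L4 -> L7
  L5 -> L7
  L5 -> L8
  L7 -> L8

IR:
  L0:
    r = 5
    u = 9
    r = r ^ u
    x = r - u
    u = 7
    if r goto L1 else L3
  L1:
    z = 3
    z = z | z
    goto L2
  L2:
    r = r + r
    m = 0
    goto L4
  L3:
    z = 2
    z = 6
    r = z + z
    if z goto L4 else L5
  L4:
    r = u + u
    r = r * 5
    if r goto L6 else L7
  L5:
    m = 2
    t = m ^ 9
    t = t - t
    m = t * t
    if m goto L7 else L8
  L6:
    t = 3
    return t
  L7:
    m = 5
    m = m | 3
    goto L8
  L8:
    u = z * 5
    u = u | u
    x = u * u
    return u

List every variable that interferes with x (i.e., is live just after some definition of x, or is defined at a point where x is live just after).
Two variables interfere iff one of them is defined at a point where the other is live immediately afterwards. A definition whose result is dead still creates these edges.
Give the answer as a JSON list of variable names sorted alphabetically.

Per-block:
  L0 def {r,u,x} use ∅
  L1 def {z} use ∅
  L2 def {m,r} use {r}
  L3 def {r,z} use ∅
  L4 def {r} use {u}
  L5 def {m,t} use ∅
  L6 def {t} use ∅
  L7 def {m} use ∅
  L8 def {u,x} use {z}

Live sets:
  live L0: ∅→{r,u}
  live L1: {r,u}→{r,u,z}
  live L2: {r,u,z}→{u,z}
  live L3: {u}→{u,z}
  live L4: {u,z}→{z}
  live L5: {z}→{z}
  live L6: ∅→∅
  live L7: {z}→{z}
  live L8: {z}→∅

Conflict graph:
  m: {u,z}
  r: {u,x,z}
  t: {z}
  u: {m,r,x,z}
  x: {r,u}
  z: {m,r,t,u}

N(x) = ["r", "u"]

Answer: ["r", "u"]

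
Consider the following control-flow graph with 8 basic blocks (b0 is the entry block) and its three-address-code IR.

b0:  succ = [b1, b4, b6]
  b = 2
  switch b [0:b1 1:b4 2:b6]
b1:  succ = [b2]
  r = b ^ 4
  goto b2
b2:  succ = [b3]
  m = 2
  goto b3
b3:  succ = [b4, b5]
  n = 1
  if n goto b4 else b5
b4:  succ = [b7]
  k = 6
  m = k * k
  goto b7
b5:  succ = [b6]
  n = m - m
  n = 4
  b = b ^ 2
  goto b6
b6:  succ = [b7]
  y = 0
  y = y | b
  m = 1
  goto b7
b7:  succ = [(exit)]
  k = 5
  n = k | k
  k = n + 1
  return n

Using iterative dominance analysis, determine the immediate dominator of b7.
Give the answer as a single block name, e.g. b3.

idom tree: b1←b0 b2←b1 b3←b2 b4←b0 b5←b3 b6←b0 b7←b0
Dom∩ at merges:
  b4: preds {b0,b3}: {b0} ∩ {b0,b1,b2,b3} = {b0}; idom=b0
  b6: preds {b0,b5}: {b0} ∩ {b0,b1,b2,b3,b5} = {b0}; idom=b0
  b7: preds {b4,b6}: {b0,b4} ∩ {b0,b6} = {b0}; idom=b0

idom(b7) = b0

Answer: b0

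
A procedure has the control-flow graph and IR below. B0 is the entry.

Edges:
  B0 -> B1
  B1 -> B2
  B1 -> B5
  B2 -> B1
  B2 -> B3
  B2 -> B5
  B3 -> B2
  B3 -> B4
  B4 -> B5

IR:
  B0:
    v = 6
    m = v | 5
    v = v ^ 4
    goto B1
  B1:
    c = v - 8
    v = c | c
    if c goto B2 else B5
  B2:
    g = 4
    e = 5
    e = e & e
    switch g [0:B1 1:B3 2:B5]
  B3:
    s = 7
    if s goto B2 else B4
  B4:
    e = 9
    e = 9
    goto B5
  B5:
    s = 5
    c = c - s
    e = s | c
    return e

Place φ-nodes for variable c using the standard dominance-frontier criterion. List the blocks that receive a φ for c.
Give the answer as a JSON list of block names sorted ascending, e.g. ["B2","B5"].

idom tree: B1←B0 B2←B1 B3←B2 B4←B3 B5←B1
Dom at joins:
  B1: preds {B0,B2}: {B0} ∩ {B0,B1,B2} = {B0}; idom=B0
  B2: preds {B1,B3}: {B0,B1} ∩ {B0,B1,B2,B3} = {B0,B1}; idom=B1
  B5: preds {B1,B2,B4}: {B0,B1} ∩ {B0,B1,B2} ∩ {B0,B1,B2,B3,B4} = {B0,B1}; idom=B1

DF walk-up:
  B1←B0: walk · to B0
  B1←B2: walk B2→B1 to B0
  B2←B1: walk · to B1
  B2←B3: walk B3→B2 to B1
  B5←B1: walk · to B1
  B5←B2: walk B2 to B1
  B5←B4: walk B4→B3→B2 to B1
  DF(B0)=∅
  DF(B1)={B1}
  DF(B2)={B1,B2,B5}
  DF(B3)={B2,B5}
  DF(B4)={B5}
  DF(B5)=∅

φ for c: defs {B1,B5}
  DF⁺ = {B1}

Answer: ["B1"]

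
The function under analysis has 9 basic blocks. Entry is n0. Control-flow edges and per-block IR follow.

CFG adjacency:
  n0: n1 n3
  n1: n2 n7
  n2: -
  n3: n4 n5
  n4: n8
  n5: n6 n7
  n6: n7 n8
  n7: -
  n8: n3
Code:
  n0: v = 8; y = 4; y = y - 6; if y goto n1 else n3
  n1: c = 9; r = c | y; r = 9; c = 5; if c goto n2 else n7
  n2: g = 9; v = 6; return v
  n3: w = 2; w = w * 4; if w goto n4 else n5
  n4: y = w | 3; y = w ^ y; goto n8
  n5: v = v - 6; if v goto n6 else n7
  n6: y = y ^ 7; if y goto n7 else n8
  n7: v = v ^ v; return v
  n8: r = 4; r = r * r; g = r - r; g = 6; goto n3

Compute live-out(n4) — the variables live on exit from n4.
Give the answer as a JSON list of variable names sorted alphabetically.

Per-block:
  n0: def={v,y} ue=∅
  n1: def={c,r} ue={y}
  n2: def={g,v} ue=∅
  n3: def={w} ue=∅
  n4: def={y} ue={w}
  n5: def={v} ue={v}
  n6: def={y} ue={y}
  n7: def={v} ue={v}
  n8: def={g,r} ue=∅

Backward fixpoint:
  live n0: ∅→{v,y}
  live n1: {v,y}→{v}
  live n2: ∅→∅
  live n3: {v,y}→{v,w,y}
  live n4: {v,w}→{v,y}
  live n5: {v,y}→{v,y}
  live n6: {v,y}→{v,y}
  live n7: {v}→∅
  live n8: {v,y}→{v,y}

live-out(n4) = ["v", "y"]

Answer: ["v", "y"]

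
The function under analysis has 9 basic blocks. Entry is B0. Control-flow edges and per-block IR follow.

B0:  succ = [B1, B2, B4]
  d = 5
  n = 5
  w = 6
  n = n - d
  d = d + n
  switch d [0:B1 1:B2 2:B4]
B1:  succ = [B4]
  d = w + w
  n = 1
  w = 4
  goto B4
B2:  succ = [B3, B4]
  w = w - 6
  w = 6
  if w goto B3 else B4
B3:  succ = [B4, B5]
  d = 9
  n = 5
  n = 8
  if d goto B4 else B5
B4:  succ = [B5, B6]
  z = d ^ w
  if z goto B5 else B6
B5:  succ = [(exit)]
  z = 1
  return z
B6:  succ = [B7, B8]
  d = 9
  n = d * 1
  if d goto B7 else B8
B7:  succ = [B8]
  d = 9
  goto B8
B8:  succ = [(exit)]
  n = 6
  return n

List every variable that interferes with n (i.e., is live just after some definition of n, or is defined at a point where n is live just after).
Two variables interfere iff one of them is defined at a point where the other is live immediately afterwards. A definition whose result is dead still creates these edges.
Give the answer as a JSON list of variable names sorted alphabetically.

def/use:
  B0 def {d,n,w} use ∅
  B1 def {d,n,w} use {w}
  B2 def {w} use {w}
  B3 def {d,n} use ∅
  B4 def {z} use {d,w}
  B5 def {z} use ∅
  B6 def {d,n} use ∅
  B7 def {d} use ∅
  B8 def {n} use ∅

Live sets:
  B0: in=∅ out={d,w}
  B1: in={w} out={d,w}
  B2: in={d,w} out={d,w}
  B3: in={w} out={d,w}
  B4: in={d,w} out=∅
  B5: in=∅ out=∅
  B6: in=∅ out=∅
  B7: in=∅ out=∅
  B8: in=∅ out=∅

Interfere edges:
  d↔{n,w}
  n↔{d,w}
  w↔{d,n}
  z↔∅

N(n) = ["d", "w"]

Answer: ["d", "w"]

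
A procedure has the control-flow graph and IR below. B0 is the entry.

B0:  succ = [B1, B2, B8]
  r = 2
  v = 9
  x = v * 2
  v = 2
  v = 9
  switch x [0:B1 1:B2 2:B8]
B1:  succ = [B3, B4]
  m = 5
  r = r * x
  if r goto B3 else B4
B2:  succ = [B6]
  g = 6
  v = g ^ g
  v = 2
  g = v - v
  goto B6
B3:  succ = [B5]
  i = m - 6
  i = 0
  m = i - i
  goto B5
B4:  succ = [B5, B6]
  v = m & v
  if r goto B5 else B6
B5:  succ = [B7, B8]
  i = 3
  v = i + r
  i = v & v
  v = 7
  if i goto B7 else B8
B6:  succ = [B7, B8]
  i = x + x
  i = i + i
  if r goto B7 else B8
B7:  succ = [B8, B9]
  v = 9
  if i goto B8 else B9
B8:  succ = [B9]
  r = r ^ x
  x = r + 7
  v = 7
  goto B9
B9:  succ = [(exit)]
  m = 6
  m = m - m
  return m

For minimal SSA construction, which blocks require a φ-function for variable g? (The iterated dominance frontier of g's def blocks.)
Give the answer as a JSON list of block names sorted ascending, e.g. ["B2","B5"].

idom tree: B1←B0 B2←B0 B3←B1 B4←B1 B5←B1 B6←B0 B7←B0 B8←B0 B9←B0
Join-block Dom:
  B5: preds {B3,B4}: {B0,B1,B3} ∩ {B0,B1,B4} = {B0,B1}; idom=B1
  B6: preds {B2,B4}: {B0,B2} ∩ {B0,B1,B4} = {B0}; idom=B0
  B7: preds {B5,B6}: {B0,B1,B5} ∩ {B0,B6} = {B0}; idom=B0
  B8: preds {B0,B5,B6,B7}: {B0} ∩ {B0,B1,B5} ∩ {B0,B6} ∩ {B0,B7} = {B0}; idom=B0
  B9: preds {B7,B8}: {B0,B7} ∩ {B0,B8} = {B0}; idom=B0

Frontier:
  join B5 pred B3: B3 stop@B1
  join B5 pred B4: B4 stop@B1
  join B6 pred B2: B2 stop@B0
  join B6 pred B4: B4→B1 stop@B0
  join B7 pred B5: B5→B1 stop@B0
  join B7 pred B6: B6 stop@B0
  join B8 pred B0: · stop@B0
  join B8 pred B5: B5→B1 stop@B0
  join B8 pred B6: B6 stop@B0
  join B8 pred B7: B7 stop@B0
  join B9 pred B7: B7 stop@B0
  join B9 pred B8: B8 stop@B0
  B0 → ∅
  B1 → {B6,B7,B8}
  B2 → {B6}
  B3 → {B5}
  B4 → {B5,B6}
  B5 → {B7,B8}
  B6 → {B7,B8}
  B7 → {B8,B9}
  B8 → {B9}
  B9 → ∅

φ for g: defs {B2}
  DF⁺ = {B6,B7,B8,B9}

Answer: ["B6", "B7", "B8", "B9"]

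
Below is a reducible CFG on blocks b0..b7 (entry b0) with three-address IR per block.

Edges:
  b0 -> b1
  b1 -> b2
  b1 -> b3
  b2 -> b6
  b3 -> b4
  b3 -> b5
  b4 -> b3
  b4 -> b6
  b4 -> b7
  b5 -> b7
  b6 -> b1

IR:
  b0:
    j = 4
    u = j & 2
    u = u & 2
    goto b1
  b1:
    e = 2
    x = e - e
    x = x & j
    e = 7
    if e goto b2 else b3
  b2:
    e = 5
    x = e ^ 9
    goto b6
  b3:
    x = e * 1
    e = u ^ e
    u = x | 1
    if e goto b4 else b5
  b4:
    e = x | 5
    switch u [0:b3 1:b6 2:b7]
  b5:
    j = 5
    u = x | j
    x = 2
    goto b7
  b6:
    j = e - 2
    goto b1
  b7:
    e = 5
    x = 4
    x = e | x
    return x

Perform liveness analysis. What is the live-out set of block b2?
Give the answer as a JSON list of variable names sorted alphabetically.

def/use:
  b0: def={j,u} ue=∅
  b1: def={e,x} ue={j}
  b2: def={e,x} ue=∅
  b3: def={e,u,x} ue={e,u}
  b4: def={e} ue={u,x}
  b5: def={j,u,x} ue={x}
  b6: def={j} ue={e}
  b7: def={e,x} ue=∅

Backward fixpoint:
  b0: in=∅ out={j,u}
  b1: in={j,u} out={e,u}
  b2: in={u} out={e,u}
  b3: in={e,u} out={u,x}
  b4: in={u,x} out={e,u}
  b5: in={x} out=∅
  b6: in={e,u} out={j,u}
  b7: in=∅ out=∅

live-out(b2) = ["e", "u"]

Answer: ["e", "u"]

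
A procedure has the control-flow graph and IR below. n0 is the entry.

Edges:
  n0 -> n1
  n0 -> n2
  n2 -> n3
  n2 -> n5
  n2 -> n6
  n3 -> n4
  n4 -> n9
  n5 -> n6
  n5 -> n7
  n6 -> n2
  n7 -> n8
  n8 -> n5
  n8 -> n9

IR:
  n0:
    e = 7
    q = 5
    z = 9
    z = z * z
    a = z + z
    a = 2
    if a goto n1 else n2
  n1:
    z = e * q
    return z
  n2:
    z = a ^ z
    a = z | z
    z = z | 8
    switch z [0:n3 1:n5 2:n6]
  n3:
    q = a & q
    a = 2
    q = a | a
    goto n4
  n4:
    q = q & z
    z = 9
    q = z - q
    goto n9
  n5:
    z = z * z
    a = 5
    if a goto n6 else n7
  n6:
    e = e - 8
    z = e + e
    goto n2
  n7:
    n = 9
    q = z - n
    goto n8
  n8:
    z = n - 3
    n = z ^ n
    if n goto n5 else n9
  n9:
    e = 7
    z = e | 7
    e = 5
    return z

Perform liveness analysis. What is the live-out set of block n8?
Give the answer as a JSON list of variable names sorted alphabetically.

Per-block:
  n0 def {a,e,q,z} use ∅
  n1 def {z} use {e,q}
  n2 def {a,z} use {a,z}
  n3 def {a,q} use {a,q}
  n4 def {q,z} use {q,z}
  n5 def {a,z} use {z}
  n6 def {e,z} use {e}
  n7 def {n,q} use {z}
  n8 def {n,z} use {n}
  n9 def {e,z} use ∅

Live sets:
  live n0: ∅→{a,e,q,z}
  live n1: {e,q}→∅
  live n2: {a,e,q,z}→{a,e,q,z}
  live n3: {a,q,z}→{q,z}
  live n4: {q,z}→∅
  live n5: {e,q,z}→{a,e,q,z}
  live n6: {a,e,q}→{a,e,q,z}
  live n7: {e,z}→{e,n,q}
  live n8: {e,n,q}→{e,q,z}
  live n9: ∅→∅

live-out(n8) = ["e", "q", "z"]

Answer: ["e", "q", "z"]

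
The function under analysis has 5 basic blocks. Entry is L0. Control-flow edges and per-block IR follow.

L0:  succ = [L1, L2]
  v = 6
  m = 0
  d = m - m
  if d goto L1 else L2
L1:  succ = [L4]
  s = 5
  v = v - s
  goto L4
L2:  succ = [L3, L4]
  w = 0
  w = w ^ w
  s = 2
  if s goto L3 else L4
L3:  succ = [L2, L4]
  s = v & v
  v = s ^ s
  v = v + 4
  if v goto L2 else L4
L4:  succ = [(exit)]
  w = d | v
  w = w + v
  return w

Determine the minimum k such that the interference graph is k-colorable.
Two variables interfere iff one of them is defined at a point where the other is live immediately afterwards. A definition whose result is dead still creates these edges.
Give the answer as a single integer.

Answer: 3

Analysis:
def/use:
  L0: def={d,m,v} ue=∅
  L1: def={s,v} ue={v}
  L2: def={s,w} ue=∅
  L3: def={s,v} ue={v}
  L4: def={w} ue={d,v}

Live sets:
  L0: in=∅ out={d,v}
  L1: in={d,v} out={d,v}
  L2: in={d,v} out={d,v}
  L3: in={d,v} out={d,v}
  L4: in={d,v} out=∅

Interference:
  d — {s,v,w}
  m — {v}
  s — {d,v}
  v — {d,m,s,w}
  w — {d,v}

Registers:
  clique {d,s,v} ⇒ need ≥ 3
  3-colouring: c0={v}  c1={d,m}  c2={s,w}
  χ = 3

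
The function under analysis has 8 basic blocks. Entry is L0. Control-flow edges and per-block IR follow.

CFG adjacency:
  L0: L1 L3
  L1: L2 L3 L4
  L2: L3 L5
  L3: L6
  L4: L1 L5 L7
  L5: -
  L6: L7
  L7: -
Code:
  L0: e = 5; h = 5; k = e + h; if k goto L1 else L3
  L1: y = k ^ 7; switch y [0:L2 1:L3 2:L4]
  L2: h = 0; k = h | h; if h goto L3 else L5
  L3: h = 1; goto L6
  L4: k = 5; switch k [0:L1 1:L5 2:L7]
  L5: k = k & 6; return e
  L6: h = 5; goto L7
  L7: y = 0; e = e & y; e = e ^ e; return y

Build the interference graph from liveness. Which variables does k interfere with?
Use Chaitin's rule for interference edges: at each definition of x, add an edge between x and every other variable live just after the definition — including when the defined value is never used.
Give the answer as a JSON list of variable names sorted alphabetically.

Answer: ["e", "h"]

Analysis:
Per-block:
  L0: {e,h,k} / ∅
  L1: {y} / {k}
  L2: {h,k} / ∅
  L3: {h} / ∅
  L4: {k} / ∅
  L5: {k} / {e,k}
  L6: {h} / ∅
  L7: {e,y} / {e}

Backward fixpoint:
  L0 li=∅ lo={e,k}
  L1 li={e,k} lo={e}
  L2 li={e} lo={e,k}
  L3 li={e} lo={e}
  L4 li={e} lo={e,k}
  L5 li={e,k} lo=∅
  L6 li={e} lo={e}
  L7 li={e} lo=∅

Interfere edges:
  e — {h,k,y}
  h — {e,k}
  k — {e,h}
  y — {e}

N(k) = ["e", "h"]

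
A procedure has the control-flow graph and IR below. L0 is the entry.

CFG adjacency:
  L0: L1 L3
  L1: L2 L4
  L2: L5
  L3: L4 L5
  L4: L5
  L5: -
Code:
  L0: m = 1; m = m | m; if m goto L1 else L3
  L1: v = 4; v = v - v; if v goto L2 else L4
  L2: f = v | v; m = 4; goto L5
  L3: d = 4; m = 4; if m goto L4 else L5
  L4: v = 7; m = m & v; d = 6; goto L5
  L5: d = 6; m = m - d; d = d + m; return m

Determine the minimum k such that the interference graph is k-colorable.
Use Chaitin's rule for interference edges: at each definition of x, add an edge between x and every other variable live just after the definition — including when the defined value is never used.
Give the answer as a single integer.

Block summaries:
  L0: {m} / ∅
  L1: {v} / ∅
  L2: {f,m} / {v}
  L3: {d,m} / ∅
  L4: {d,m,v} / {m}
  L5: {d,m} / {m}

Live sets:
  L0: in=∅ out={m}
  L1: in={m} out={m,v}
  L2: in={v} out={m}
  L3: in=∅ out={m}
  L4: in={m} out={m}
  L5: in={m} out=∅

Interference:
  d — {m}
  f — ∅
  m — {d,v}
  v — {m}

Chromatic number:
  {d,m} pairwise interfere (2-clique) ⇒ χ ≥ 2
  assign d→c1 f→c0 m→c0 v→c1 — no edge inside a register ⇒ χ ≤ 2
  χ = 2

Answer: 2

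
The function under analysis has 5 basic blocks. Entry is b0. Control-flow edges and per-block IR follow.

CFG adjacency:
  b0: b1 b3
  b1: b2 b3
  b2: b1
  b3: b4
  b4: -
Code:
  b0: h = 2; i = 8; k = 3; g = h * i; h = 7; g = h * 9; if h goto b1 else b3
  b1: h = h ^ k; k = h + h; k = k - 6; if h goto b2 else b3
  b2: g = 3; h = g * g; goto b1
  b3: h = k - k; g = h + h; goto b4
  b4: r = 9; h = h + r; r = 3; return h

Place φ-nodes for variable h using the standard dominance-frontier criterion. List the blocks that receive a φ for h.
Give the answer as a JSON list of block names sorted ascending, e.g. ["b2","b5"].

Answer: ["b1", "b3"]

Analysis:
idom tree: b1←b0 b2←b1 b3←b0 b4←b3
Join-block Dom:
  b1: preds {b0,b2}: {b0} ∩ {b0,b1,b2} = {b0}; idom=b0
  b3: preds {b0,b1}: {b0} ∩ {b0,b1} = {b0}; idom=b0

DF walk-up:
  join b1 pred b0: · stop@b0
  join b1 pred b2: b2→b1 stop@b0
  join b3 pred b0: · stop@b0
  join b3 pred b1: b1 stop@b0
  b0: DF=∅
  b1: DF={b1,b3}
  b2: DF={b1}
  b3: DF=∅
  b4: DF=∅

φ for h: defs {b0,b1,b2,b3,b4}
  DF⁺ = {b1,b3}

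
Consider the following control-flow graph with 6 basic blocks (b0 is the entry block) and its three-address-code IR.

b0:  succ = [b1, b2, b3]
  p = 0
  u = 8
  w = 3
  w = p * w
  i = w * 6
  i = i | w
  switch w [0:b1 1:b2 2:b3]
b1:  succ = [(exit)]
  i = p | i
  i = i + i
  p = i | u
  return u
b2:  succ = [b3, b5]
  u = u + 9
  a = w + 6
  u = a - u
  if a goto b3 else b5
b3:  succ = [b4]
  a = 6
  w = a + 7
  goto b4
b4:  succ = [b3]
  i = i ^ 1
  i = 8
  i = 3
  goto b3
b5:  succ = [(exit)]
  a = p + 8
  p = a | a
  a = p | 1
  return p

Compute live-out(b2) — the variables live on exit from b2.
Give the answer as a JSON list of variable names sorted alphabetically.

Answer: ["i", "p"]

Derivation:
Per-block:
  b0: {i,p,u,w} / ∅
  b1: {i,p} / {i,p,u}
  b2: {a,u} / {u,w}
  b3: {a,w} / ∅
  b4: {i} / {i}
  b5: {a,p} / {p}

Liveness:
  b0 li=∅ lo={i,p,u,w}
  b1 li={i,p,u} lo=∅
  b2 li={i,p,u,w} lo={i,p}
  b3 li={i} lo={i}
  b4 li={i} lo={i}
  b5 li={p} lo=∅

live-out(b2) = ["i", "p"]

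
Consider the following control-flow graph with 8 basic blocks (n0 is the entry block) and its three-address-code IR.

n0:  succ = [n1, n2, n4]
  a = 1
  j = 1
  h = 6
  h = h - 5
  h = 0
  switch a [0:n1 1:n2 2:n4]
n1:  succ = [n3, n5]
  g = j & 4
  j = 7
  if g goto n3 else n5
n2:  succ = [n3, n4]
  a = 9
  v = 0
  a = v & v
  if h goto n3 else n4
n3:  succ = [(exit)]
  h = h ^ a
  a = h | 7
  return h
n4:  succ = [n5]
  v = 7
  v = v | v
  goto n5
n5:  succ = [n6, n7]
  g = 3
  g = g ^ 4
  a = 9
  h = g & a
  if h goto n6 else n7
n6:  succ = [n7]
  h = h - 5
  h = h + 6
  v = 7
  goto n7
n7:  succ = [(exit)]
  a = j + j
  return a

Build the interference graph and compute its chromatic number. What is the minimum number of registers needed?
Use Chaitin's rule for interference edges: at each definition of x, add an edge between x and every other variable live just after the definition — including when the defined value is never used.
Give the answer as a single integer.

def/use:
  n0: {a,h,j} / ∅
  n1: {g,j} / {j}
  n2: {a,v} / {h}
  n3: {a,h} / {a,h}
  n4: {v} / ∅
  n5: {a,g,h} / ∅
  n6: {h,v} / {h}
  n7: {a} / {j}

Liveness:
  n0: in=∅ out={a,h,j}
  n1: in={a,h,j} out={a,h,j}
  n2: in={h,j} out={a,h,j}
  n3: in={a,h} out=∅
  n4: in={j} out={j}
  n5: in={j} out={h,j}
  n6: in={h,j} out={j}
  n7: in={j} out=∅

Interfere edges:
  a↔{g,h,j}
  g↔{a,h,j}
  h↔{a,g,j,v}
  j↔{a,g,h,v}
  v↔{h,j}

Colouring:
  {a,g,h,j} pairwise interfere (4-clique) ⇒ χ ≥ 4
  assign a→r2 g→r3 h→r0 j→r1 v→r2 — no edge inside a register ⇒ χ ≤ 4
  χ = 4

Answer: 4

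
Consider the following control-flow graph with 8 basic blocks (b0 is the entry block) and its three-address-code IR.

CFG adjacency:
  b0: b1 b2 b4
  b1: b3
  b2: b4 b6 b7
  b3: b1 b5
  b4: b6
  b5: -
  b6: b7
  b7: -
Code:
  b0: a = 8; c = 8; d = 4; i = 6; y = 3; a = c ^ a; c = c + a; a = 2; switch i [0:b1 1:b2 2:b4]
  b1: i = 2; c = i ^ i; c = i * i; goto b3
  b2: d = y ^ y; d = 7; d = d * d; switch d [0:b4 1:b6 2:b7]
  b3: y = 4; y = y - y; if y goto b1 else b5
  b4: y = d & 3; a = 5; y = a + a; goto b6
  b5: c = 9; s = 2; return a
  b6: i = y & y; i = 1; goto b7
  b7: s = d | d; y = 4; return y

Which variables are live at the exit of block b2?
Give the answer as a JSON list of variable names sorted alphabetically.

Answer: ["d", "y"]

Working:
Per-block:
  b0: {a,c,d,i,y} / ∅
  b1: {c,i} / ∅
  b2: {d} / {y}
  b3: {y} / ∅
  b4: {a,y} / {d}
  b5: {c,s} / {a}
  b6: {i} / {y}
  b7: {s,y} / {d}

Backward fixpoint:
  b0: in=∅ out={a,d,y}
  b1: in={a} out={a}
  b2: in={y} out={d,y}
  b3: in={a} out={a}
  b4: in={d} out={d,y}
  b5: in={a} out=∅
  b6: in={d,y} out={d}
  b7: in={d} out=∅

live-out(b2) = ["d", "y"]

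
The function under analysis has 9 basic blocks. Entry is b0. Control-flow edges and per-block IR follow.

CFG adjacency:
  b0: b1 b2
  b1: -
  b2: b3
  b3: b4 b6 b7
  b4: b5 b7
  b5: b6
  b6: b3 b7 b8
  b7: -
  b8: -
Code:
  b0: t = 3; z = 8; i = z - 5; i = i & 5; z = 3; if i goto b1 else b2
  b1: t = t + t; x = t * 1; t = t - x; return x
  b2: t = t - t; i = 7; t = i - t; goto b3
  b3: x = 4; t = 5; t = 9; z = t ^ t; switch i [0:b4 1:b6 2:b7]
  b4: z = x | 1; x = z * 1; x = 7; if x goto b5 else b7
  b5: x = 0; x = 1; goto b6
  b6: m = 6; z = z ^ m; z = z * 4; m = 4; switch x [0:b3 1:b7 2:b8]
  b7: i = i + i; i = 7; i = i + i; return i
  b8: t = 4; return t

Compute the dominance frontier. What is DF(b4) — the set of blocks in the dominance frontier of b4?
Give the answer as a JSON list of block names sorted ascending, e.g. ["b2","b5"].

idom tree: b1←b0 b2←b0 b3←b2 b4←b3 b5←b4 b6←b3 b7←b3 b8←b6
Join-block Dom:
  b3: preds {b2,b6}: {b0,b2} ∩ {b0,b2,b3,b6} = {b0,b2}; idom=b2
  b6: preds {b3,b5}: {b0,b2,b3} ∩ {b0,b2,b3,b4,b5} = {b0,b2,b3}; idom=b3
  b7: preds {b3,b4,b6}: {b0,b2,b3} ∩ {b0,b2,b3,b4} ∩ {b0,b2,b3,b6} = {b0,b2,b3}; idom=b3

Frontier:
  join b3 pred b2: · stop@b2
  join b3 pred b6: b6→b3 stop@b2
  join b6 pred b3: · stop@b3
  join b6 pred b5: b5→b4 stop@b3
  join b7 pred b3: · stop@b3
  join b7 pred b4: b4 stop@b3
  join b7 pred b6: b6 stop@b3
  b0: DF=∅
  b1: DF=∅
  b2: DF=∅
  b3: DF={b3}
  b4: DF={b6,b7}
  b5: DF={b6}
  b6: DF={b3,b7}
  b7: DF=∅
  b8: DF=∅

DF(b4) = ["b6", "b7"]

Answer: ["b6", "b7"]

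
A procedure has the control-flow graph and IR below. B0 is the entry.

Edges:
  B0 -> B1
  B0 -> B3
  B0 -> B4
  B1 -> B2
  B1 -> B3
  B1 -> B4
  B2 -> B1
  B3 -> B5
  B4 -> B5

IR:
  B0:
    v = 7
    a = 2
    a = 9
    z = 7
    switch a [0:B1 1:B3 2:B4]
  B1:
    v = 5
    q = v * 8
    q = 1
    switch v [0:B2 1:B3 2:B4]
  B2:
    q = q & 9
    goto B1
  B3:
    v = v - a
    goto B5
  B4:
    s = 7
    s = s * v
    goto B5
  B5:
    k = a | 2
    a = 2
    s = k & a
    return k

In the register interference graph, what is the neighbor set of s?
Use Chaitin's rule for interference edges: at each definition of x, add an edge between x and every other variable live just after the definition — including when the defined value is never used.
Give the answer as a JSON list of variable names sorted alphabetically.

Per-block:
  B0 def {a,v,z} use ∅
  B1 def {q,v} use ∅
  B2 def {q} use {q}
  B3 def {v} use {a,v}
  B4 def {s} use {v}
  B5 def {a,k,s} use {a}

Liveness:
  B0 li=∅ lo={a,v}
  B1 li={a} lo={a,q,v}
  B2 li={a,q} lo={a}
  B3 li={a,v} lo={a}
  B4 li={a,v} lo={a}
  B5 li={a} lo=∅

Conflict graph:
  a — {k,q,s,v,z}
  k — {a,s}
  q — {a,v}
  s — {a,k,v}
  v — {a,q,s,z}
  z — {a,v}

N(s) = ["a", "k", "v"]

Answer: ["a", "k", "v"]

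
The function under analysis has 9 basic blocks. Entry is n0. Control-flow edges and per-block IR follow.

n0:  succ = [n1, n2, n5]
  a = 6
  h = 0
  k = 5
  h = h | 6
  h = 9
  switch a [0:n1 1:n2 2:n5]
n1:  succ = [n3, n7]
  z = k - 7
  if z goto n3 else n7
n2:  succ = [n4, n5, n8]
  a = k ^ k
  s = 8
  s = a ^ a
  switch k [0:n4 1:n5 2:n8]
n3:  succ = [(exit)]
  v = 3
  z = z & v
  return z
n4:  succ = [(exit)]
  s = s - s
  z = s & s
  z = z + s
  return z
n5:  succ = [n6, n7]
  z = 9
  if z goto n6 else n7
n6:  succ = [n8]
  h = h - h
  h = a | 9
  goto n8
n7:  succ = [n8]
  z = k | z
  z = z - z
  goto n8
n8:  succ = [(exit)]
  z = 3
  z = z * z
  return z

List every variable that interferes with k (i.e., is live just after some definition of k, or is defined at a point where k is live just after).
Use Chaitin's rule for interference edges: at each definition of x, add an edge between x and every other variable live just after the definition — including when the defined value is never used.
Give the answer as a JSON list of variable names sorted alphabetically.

Answer: ["a", "h", "s", "z"]

Derivation:
Per-block:
  n0: def={a,h,k} ue=∅
  n1: def={z} ue={k}
  n2: def={a,s} ue={k}
  n3: def={v,z} ue={z}
  n4: def={s,z} ue={s}
  n5: def={z} ue=∅
  n6: def={h} ue={a,h}
  n7: def={z} ue={k,z}
  n8: def={z} ue=∅

Live sets:
  n0: in=∅ out={a,h,k}
  n1: in={k} out={k,z}
  n2: in={h,k} out={a,h,k,s}
  n3: in={z} out=∅
  n4: in={s} out=∅
  n5: in={a,h,k} out={a,h,k,z}
  n6: in={a,h} out=∅
  n7: in={k,z} out=∅
  n8: in=∅ out=∅

Conflict graph:
  a↔{h,k,s,z}
  h↔{a,k,s,z}
  k↔{a,h,s,z}
  s↔{a,h,k,z}
  v↔{z}
  z↔{a,h,k,s,v}

N(k) = ["a", "h", "s", "z"]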